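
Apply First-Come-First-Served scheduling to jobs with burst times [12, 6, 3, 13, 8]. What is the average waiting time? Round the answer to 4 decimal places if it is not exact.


FCFS order (as given): [12, 6, 3, 13, 8]
Waiting times:
  Job 1: wait = 0
  Job 2: wait = 12
  Job 3: wait = 18
  Job 4: wait = 21
  Job 5: wait = 34
Sum of waiting times = 85
Average waiting time = 85/5 = 17.0

17.0


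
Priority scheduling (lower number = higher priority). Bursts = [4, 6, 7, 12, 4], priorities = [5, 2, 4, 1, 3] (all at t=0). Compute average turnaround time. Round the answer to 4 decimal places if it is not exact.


Sort by priority (ascending = highest first):
Order: [(1, 12), (2, 6), (3, 4), (4, 7), (5, 4)]
Completion times:
  Priority 1, burst=12, C=12
  Priority 2, burst=6, C=18
  Priority 3, burst=4, C=22
  Priority 4, burst=7, C=29
  Priority 5, burst=4, C=33
Average turnaround = 114/5 = 22.8

22.8


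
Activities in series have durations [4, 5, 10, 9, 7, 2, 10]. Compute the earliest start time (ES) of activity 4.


Activity 4 starts after activities 1 through 3 complete.
Predecessor durations: [4, 5, 10]
ES = 4 + 5 + 10 = 19

19


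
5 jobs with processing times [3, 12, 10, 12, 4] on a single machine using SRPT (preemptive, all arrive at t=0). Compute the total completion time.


Since all jobs arrive at t=0, SRPT equals SPT ordering.
SPT order: [3, 4, 10, 12, 12]
Completion times:
  Job 1: p=3, C=3
  Job 2: p=4, C=7
  Job 3: p=10, C=17
  Job 4: p=12, C=29
  Job 5: p=12, C=41
Total completion time = 3 + 7 + 17 + 29 + 41 = 97

97


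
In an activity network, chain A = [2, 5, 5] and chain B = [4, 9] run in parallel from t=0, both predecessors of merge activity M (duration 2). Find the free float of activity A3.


ES(A3) = sum of predecessors on chain A = 7
EF(A3) = ES + duration = 7 + 5 = 12
Successor of A3 is M. ES(M) = max(sum(A), sum(B)) = max(12, 13) = 13
Free float = ES(successor) - EF(current) = 13 - 12 = 1

1


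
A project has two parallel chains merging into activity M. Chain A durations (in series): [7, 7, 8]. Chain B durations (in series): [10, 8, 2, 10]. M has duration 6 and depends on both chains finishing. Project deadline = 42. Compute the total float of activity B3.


Forward pass: ES(B3) = sum of predecessors on chain B = 18
EF = ES + duration = 18 + 2 = 20
Backward pass: LF(M) = deadline = 42; LS(M) = 42 - 6 = 36
LF(B3) = LS(M) - sum(successors on chain B) = 36 - 10 = 26
LS = LF - duration = 26 - 2 = 24
Total float = LS - ES = 24 - 18 = 6

6


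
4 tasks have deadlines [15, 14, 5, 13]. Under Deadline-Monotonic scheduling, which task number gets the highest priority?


Sort tasks by relative deadline (ascending):
  Task 3: deadline = 5
  Task 4: deadline = 13
  Task 2: deadline = 14
  Task 1: deadline = 15
Priority order (highest first): [3, 4, 2, 1]
Highest priority task = 3

3


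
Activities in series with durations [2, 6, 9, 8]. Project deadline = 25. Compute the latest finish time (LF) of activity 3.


LF(activity 3) = deadline - sum of successor durations
Successors: activities 4 through 4 with durations [8]
Sum of successor durations = 8
LF = 25 - 8 = 17

17


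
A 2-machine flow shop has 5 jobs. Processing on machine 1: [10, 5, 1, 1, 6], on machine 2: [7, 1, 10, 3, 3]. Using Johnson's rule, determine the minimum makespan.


Apply Johnson's rule:
  Group 1 (a <= b): [(3, 1, 10), (4, 1, 3)]
  Group 2 (a > b): [(1, 10, 7), (5, 6, 3), (2, 5, 1)]
Optimal job order: [3, 4, 1, 5, 2]
Schedule:
  Job 3: M1 done at 1, M2 done at 11
  Job 4: M1 done at 2, M2 done at 14
  Job 1: M1 done at 12, M2 done at 21
  Job 5: M1 done at 18, M2 done at 24
  Job 2: M1 done at 23, M2 done at 25
Makespan = 25

25


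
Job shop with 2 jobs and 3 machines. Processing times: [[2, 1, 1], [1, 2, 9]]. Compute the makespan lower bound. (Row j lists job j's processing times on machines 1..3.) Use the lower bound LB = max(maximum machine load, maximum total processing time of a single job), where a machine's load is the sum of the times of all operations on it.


Machine loads:
  Machine 1: 2 + 1 = 3
  Machine 2: 1 + 2 = 3
  Machine 3: 1 + 9 = 10
Max machine load = 10
Job totals:
  Job 1: 4
  Job 2: 12
Max job total = 12
Lower bound = max(10, 12) = 12

12


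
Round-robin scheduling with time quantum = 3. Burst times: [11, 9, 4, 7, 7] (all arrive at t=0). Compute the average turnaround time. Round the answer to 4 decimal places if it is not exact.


Time quantum = 3
Execution trace:
  J1 runs 3 units, time = 3
  J2 runs 3 units, time = 6
  J3 runs 3 units, time = 9
  J4 runs 3 units, time = 12
  J5 runs 3 units, time = 15
  J1 runs 3 units, time = 18
  J2 runs 3 units, time = 21
  J3 runs 1 units, time = 22
  J4 runs 3 units, time = 25
  J5 runs 3 units, time = 28
  J1 runs 3 units, time = 31
  J2 runs 3 units, time = 34
  J4 runs 1 units, time = 35
  J5 runs 1 units, time = 36
  J1 runs 2 units, time = 38
Finish times: [38, 34, 22, 35, 36]
Average turnaround = 165/5 = 33.0

33.0


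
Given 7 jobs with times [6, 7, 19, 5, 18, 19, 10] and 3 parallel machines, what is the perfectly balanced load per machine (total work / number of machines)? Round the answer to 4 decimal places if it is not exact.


Total processing time = 6 + 7 + 19 + 5 + 18 + 19 + 10 = 84
Number of machines = 3
Ideal balanced load = 84 / 3 = 28.0

28.0


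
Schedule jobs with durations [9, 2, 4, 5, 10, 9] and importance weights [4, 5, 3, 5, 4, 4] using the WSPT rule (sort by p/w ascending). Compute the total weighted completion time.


Compute p/w ratios and sort ascending (WSPT): [(2, 5), (5, 5), (4, 3), (9, 4), (9, 4), (10, 4)]
Compute weighted completion times:
  Job (p=2,w=5): C=2, w*C=5*2=10
  Job (p=5,w=5): C=7, w*C=5*7=35
  Job (p=4,w=3): C=11, w*C=3*11=33
  Job (p=9,w=4): C=20, w*C=4*20=80
  Job (p=9,w=4): C=29, w*C=4*29=116
  Job (p=10,w=4): C=39, w*C=4*39=156
Total weighted completion time = 430

430


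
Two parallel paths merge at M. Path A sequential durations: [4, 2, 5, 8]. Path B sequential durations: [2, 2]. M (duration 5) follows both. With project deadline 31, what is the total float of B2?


Forward pass: ES(B2) = sum of predecessors on chain B = 2
EF = ES + duration = 2 + 2 = 4
Backward pass: LF(M) = deadline = 31; LS(M) = 31 - 5 = 26
LF(B2) = LS(M) - sum(successors on chain B) = 26 - 0 = 26
LS = LF - duration = 26 - 2 = 24
Total float = LS - ES = 24 - 2 = 22

22


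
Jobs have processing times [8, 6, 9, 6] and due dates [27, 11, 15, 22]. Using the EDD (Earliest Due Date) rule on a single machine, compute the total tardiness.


Sort by due date (EDD order): [(6, 11), (9, 15), (6, 22), (8, 27)]
Compute completion times and tardiness:
  Job 1: p=6, d=11, C=6, tardiness=max(0,6-11)=0
  Job 2: p=9, d=15, C=15, tardiness=max(0,15-15)=0
  Job 3: p=6, d=22, C=21, tardiness=max(0,21-22)=0
  Job 4: p=8, d=27, C=29, tardiness=max(0,29-27)=2
Total tardiness = 2

2


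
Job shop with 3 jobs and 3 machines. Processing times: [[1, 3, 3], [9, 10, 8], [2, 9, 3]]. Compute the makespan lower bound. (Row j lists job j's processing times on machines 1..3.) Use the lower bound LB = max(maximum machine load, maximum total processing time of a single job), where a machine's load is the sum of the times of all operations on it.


Machine loads:
  Machine 1: 1 + 9 + 2 = 12
  Machine 2: 3 + 10 + 9 = 22
  Machine 3: 3 + 8 + 3 = 14
Max machine load = 22
Job totals:
  Job 1: 7
  Job 2: 27
  Job 3: 14
Max job total = 27
Lower bound = max(22, 27) = 27

27


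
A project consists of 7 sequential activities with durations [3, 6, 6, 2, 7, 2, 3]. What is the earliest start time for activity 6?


Activity 6 starts after activities 1 through 5 complete.
Predecessor durations: [3, 6, 6, 2, 7]
ES = 3 + 6 + 6 + 2 + 7 = 24

24


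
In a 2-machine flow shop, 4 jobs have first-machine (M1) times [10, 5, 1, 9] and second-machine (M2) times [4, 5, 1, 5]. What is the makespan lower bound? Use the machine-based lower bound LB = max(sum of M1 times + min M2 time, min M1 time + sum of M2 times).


LB1 = sum(M1 times) + min(M2 times) = 25 + 1 = 26
LB2 = min(M1 times) + sum(M2 times) = 1 + 15 = 16
Lower bound = max(LB1, LB2) = max(26, 16) = 26

26


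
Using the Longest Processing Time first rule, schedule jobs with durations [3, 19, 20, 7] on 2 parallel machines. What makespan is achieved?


Sort jobs in decreasing order (LPT): [20, 19, 7, 3]
Assign each job to the least loaded machine:
  Machine 1: jobs [20, 3], load = 23
  Machine 2: jobs [19, 7], load = 26
Makespan = max load = 26

26


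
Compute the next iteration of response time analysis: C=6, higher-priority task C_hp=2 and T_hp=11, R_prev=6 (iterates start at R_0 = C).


R_next = C + ceil(R_prev / T_hp) * C_hp
ceil(6 / 11) = ceil(0.5455) = 1
Interference = 1 * 2 = 2
R_next = 6 + 2 = 8

8


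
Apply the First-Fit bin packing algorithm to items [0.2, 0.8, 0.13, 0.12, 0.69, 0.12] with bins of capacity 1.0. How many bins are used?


Place items sequentially using First-Fit:
  Item 0.2 -> new Bin 1
  Item 0.8 -> Bin 1 (now 1.0)
  Item 0.13 -> new Bin 2
  Item 0.12 -> Bin 2 (now 0.25)
  Item 0.69 -> Bin 2 (now 0.94)
  Item 0.12 -> new Bin 3
Total bins used = 3

3


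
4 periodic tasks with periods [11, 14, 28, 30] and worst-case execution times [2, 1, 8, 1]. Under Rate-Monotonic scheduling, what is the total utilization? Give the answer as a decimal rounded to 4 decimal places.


Compute individual utilizations (exact fractions):
  Task 1: C/T = 2/11 (approx. 0.1818)
  Task 2: C/T = 1/14 (approx. 0.0714)
  Task 3: C/T = 8/28 = 2/7 (approx. 0.2857)
  Task 4: C/T = 1/30 (approx. 0.0333)
Total utilization U = 2/11 + 1/14 + 2/7 + 1/30 = 661/1155
Rounded to 4 decimal places: U = 0.5723
RM (Liu & Layland) bound for 4 tasks = 0.756828; compare with U = 661/1155 (approx. 0.572294)
U <= bound, so schedulable by RM sufficient condition.

0.5723


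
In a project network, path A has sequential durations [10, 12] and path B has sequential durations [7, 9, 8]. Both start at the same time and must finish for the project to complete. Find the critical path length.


Path A total = 10 + 12 = 22
Path B total = 7 + 9 + 8 = 24
Critical path = longest path = max(22, 24) = 24

24


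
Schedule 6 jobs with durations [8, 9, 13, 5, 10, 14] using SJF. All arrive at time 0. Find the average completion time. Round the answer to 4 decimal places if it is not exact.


SJF order (ascending): [5, 8, 9, 10, 13, 14]
Completion times:
  Job 1: burst=5, C=5
  Job 2: burst=8, C=13
  Job 3: burst=9, C=22
  Job 4: burst=10, C=32
  Job 5: burst=13, C=45
  Job 6: burst=14, C=59
Average completion = 176/6 = 29.3333

29.3333


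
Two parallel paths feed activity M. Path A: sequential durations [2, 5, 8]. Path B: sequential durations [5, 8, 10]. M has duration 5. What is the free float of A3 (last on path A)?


ES(A3) = sum of predecessors on chain A = 7
EF(A3) = ES + duration = 7 + 8 = 15
Successor of A3 is M. ES(M) = max(sum(A), sum(B)) = max(15, 23) = 23
Free float = ES(successor) - EF(current) = 23 - 15 = 8

8


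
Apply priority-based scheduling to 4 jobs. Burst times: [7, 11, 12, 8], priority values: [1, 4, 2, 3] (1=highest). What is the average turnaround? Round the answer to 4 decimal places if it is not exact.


Sort by priority (ascending = highest first):
Order: [(1, 7), (2, 12), (3, 8), (4, 11)]
Completion times:
  Priority 1, burst=7, C=7
  Priority 2, burst=12, C=19
  Priority 3, burst=8, C=27
  Priority 4, burst=11, C=38
Average turnaround = 91/4 = 22.75

22.75


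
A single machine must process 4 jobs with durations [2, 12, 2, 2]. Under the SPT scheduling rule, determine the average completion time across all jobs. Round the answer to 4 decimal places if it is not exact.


Sort jobs by processing time (SPT order): [2, 2, 2, 12]
Compute completion times sequentially:
  Job 1: processing = 2, completes at 2
  Job 2: processing = 2, completes at 4
  Job 3: processing = 2, completes at 6
  Job 4: processing = 12, completes at 18
Sum of completion times = 30
Average completion time = 30/4 = 7.5

7.5


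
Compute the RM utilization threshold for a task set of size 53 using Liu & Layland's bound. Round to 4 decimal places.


Compute 2^(1/53) = 1.0131641430
Subtract 1: 1.0131641430 - 1 = 0.0131641430
Multiply by n: 53 * 0.0131641430 = 0.6976995790
Round to 4 dp: 0.6977

0.6977


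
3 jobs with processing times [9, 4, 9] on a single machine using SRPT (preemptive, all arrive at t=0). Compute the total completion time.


Since all jobs arrive at t=0, SRPT equals SPT ordering.
SPT order: [4, 9, 9]
Completion times:
  Job 1: p=4, C=4
  Job 2: p=9, C=13
  Job 3: p=9, C=22
Total completion time = 4 + 13 + 22 = 39

39


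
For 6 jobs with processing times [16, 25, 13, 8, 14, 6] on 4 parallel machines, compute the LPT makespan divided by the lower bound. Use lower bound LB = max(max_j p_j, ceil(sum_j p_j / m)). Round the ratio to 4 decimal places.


LPT order: [25, 16, 14, 13, 8, 6]
Machine loads after assignment: [25, 16, 20, 21]
LPT makespan = 25
Lower bound = max(max_job, ceil(total/4)) = max(25, 21) = 25
Ratio = 25 / 25 = 1.0

1.0


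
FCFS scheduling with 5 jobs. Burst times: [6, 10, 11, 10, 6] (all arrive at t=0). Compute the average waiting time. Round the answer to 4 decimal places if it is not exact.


FCFS order (as given): [6, 10, 11, 10, 6]
Waiting times:
  Job 1: wait = 0
  Job 2: wait = 6
  Job 3: wait = 16
  Job 4: wait = 27
  Job 5: wait = 37
Sum of waiting times = 86
Average waiting time = 86/5 = 17.2

17.2


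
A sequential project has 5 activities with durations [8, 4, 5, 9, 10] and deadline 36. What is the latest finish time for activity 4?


LF(activity 4) = deadline - sum of successor durations
Successors: activities 5 through 5 with durations [10]
Sum of successor durations = 10
LF = 36 - 10 = 26

26


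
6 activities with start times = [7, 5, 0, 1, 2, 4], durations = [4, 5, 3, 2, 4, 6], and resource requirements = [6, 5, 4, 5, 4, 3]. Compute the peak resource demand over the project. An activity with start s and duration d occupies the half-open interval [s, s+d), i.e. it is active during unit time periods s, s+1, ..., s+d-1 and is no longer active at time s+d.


Each activity i is active on [start_i, start_i + duration_i).
Compute total resource usage per time slot:
  t=0: active resources = [4], total = 4
  t=1: active resources = [4, 5], total = 9
  t=2: active resources = [4, 5, 4], total = 13
  t=3: active resources = [4], total = 4
  t=4: active resources = [4, 3], total = 7
  t=5: active resources = [5, 4, 3], total = 12
  t=6: active resources = [5, 3], total = 8
  t=7: active resources = [6, 5, 3], total = 14
  t=8: active resources = [6, 5, 3], total = 14
  t=9: active resources = [6, 5, 3], total = 14
  t=10: active resources = [6], total = 6
Peak resource demand = 14

14


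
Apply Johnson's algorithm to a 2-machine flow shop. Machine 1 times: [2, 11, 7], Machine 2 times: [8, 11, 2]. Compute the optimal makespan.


Apply Johnson's rule:
  Group 1 (a <= b): [(1, 2, 8), (2, 11, 11)]
  Group 2 (a > b): [(3, 7, 2)]
Optimal job order: [1, 2, 3]
Schedule:
  Job 1: M1 done at 2, M2 done at 10
  Job 2: M1 done at 13, M2 done at 24
  Job 3: M1 done at 20, M2 done at 26
Makespan = 26

26


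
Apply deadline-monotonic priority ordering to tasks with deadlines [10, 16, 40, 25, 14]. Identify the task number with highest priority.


Sort tasks by relative deadline (ascending):
  Task 1: deadline = 10
  Task 5: deadline = 14
  Task 2: deadline = 16
  Task 4: deadline = 25
  Task 3: deadline = 40
Priority order (highest first): [1, 5, 2, 4, 3]
Highest priority task = 1

1


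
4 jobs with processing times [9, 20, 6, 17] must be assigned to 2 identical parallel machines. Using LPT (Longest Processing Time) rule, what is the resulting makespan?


Sort jobs in decreasing order (LPT): [20, 17, 9, 6]
Assign each job to the least loaded machine:
  Machine 1: jobs [20, 6], load = 26
  Machine 2: jobs [17, 9], load = 26
Makespan = max load = 26

26


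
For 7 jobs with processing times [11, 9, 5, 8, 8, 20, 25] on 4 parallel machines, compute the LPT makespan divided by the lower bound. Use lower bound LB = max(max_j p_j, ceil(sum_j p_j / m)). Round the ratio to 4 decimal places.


LPT order: [25, 20, 11, 9, 8, 8, 5]
Machine loads after assignment: [25, 20, 19, 22]
LPT makespan = 25
Lower bound = max(max_job, ceil(total/4)) = max(25, 22) = 25
Ratio = 25 / 25 = 1.0

1.0


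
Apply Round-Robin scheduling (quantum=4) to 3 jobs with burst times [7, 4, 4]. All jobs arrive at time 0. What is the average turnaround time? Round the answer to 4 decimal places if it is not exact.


Time quantum = 4
Execution trace:
  J1 runs 4 units, time = 4
  J2 runs 4 units, time = 8
  J3 runs 4 units, time = 12
  J1 runs 3 units, time = 15
Finish times: [15, 8, 12]
Average turnaround = 35/3 = 11.6667

11.6667


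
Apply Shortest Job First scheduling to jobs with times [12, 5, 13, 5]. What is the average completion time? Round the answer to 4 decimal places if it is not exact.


SJF order (ascending): [5, 5, 12, 13]
Completion times:
  Job 1: burst=5, C=5
  Job 2: burst=5, C=10
  Job 3: burst=12, C=22
  Job 4: burst=13, C=35
Average completion = 72/4 = 18.0

18.0


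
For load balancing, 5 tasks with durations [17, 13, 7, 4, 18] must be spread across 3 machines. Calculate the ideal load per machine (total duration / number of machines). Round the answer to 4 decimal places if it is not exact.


Total processing time = 17 + 13 + 7 + 4 + 18 = 59
Number of machines = 3
Ideal balanced load = 59 / 3 = 19.6667

19.6667


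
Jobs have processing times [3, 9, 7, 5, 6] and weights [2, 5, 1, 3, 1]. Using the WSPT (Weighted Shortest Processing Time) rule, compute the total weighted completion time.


Compute p/w ratios and sort ascending (WSPT): [(3, 2), (5, 3), (9, 5), (6, 1), (7, 1)]
Compute weighted completion times:
  Job (p=3,w=2): C=3, w*C=2*3=6
  Job (p=5,w=3): C=8, w*C=3*8=24
  Job (p=9,w=5): C=17, w*C=5*17=85
  Job (p=6,w=1): C=23, w*C=1*23=23
  Job (p=7,w=1): C=30, w*C=1*30=30
Total weighted completion time = 168

168


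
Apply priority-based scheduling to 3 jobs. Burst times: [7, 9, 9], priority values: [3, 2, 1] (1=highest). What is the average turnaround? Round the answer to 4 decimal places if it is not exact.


Sort by priority (ascending = highest first):
Order: [(1, 9), (2, 9), (3, 7)]
Completion times:
  Priority 1, burst=9, C=9
  Priority 2, burst=9, C=18
  Priority 3, burst=7, C=25
Average turnaround = 52/3 = 17.3333

17.3333


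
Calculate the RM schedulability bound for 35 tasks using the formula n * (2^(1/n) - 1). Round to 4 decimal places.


Compute 2^(1/35) = 1.0200016094
Subtract 1: 1.0200016094 - 1 = 0.0200016094
Multiply by n: 35 * 0.0200016094 = 0.7000563290
Round to 4 dp: 0.7001

0.7001


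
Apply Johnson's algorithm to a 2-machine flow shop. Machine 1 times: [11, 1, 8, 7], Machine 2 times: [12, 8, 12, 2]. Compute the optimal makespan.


Apply Johnson's rule:
  Group 1 (a <= b): [(2, 1, 8), (3, 8, 12), (1, 11, 12)]
  Group 2 (a > b): [(4, 7, 2)]
Optimal job order: [2, 3, 1, 4]
Schedule:
  Job 2: M1 done at 1, M2 done at 9
  Job 3: M1 done at 9, M2 done at 21
  Job 1: M1 done at 20, M2 done at 33
  Job 4: M1 done at 27, M2 done at 35
Makespan = 35

35


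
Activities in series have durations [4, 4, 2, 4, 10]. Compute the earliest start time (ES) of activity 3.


Activity 3 starts after activities 1 through 2 complete.
Predecessor durations: [4, 4]
ES = 4 + 4 = 8

8


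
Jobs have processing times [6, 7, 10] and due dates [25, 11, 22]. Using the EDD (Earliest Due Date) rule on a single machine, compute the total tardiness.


Sort by due date (EDD order): [(7, 11), (10, 22), (6, 25)]
Compute completion times and tardiness:
  Job 1: p=7, d=11, C=7, tardiness=max(0,7-11)=0
  Job 2: p=10, d=22, C=17, tardiness=max(0,17-22)=0
  Job 3: p=6, d=25, C=23, tardiness=max(0,23-25)=0
Total tardiness = 0

0


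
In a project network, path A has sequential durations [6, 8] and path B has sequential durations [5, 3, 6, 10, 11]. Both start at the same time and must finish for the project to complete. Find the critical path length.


Path A total = 6 + 8 = 14
Path B total = 5 + 3 + 6 + 10 + 11 = 35
Critical path = longest path = max(14, 35) = 35

35


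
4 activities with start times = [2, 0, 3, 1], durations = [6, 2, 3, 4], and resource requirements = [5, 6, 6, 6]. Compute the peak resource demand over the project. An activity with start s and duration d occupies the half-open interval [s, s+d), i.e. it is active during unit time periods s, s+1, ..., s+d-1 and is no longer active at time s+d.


Each activity i is active on [start_i, start_i + duration_i).
Compute total resource usage per time slot:
  t=0: active resources = [6], total = 6
  t=1: active resources = [6, 6], total = 12
  t=2: active resources = [5, 6], total = 11
  t=3: active resources = [5, 6, 6], total = 17
  t=4: active resources = [5, 6, 6], total = 17
  t=5: active resources = [5, 6], total = 11
  t=6: active resources = [5], total = 5
  t=7: active resources = [5], total = 5
Peak resource demand = 17

17


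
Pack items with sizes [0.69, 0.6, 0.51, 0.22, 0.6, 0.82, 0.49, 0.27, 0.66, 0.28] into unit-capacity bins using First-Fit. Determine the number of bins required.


Place items sequentially using First-Fit:
  Item 0.69 -> new Bin 1
  Item 0.6 -> new Bin 2
  Item 0.51 -> new Bin 3
  Item 0.22 -> Bin 1 (now 0.91)
  Item 0.6 -> new Bin 4
  Item 0.82 -> new Bin 5
  Item 0.49 -> Bin 3 (now 1.0)
  Item 0.27 -> Bin 2 (now 0.87)
  Item 0.66 -> new Bin 6
  Item 0.28 -> Bin 4 (now 0.88)
Total bins used = 6

6


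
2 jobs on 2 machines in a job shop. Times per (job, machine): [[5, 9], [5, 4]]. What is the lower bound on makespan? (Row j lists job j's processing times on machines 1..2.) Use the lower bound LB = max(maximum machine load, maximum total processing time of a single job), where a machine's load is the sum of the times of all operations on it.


Machine loads:
  Machine 1: 5 + 5 = 10
  Machine 2: 9 + 4 = 13
Max machine load = 13
Job totals:
  Job 1: 14
  Job 2: 9
Max job total = 14
Lower bound = max(13, 14) = 14

14


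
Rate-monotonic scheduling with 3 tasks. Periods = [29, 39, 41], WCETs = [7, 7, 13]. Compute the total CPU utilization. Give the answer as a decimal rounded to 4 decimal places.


Compute individual utilizations (exact fractions):
  Task 1: C/T = 7/29 (approx. 0.2414)
  Task 2: C/T = 7/39 (approx. 0.1795)
  Task 3: C/T = 13/41 (approx. 0.3171)
Total utilization U = 7/29 + 7/39 + 13/41 = 34219/46371
Rounded to 4 decimal places: U = 0.7379
RM (Liu & Layland) bound for 3 tasks = 0.779763; compare with U = 34219/46371 (approx. 0.737940)
U <= bound, so schedulable by RM sufficient condition.

0.7379


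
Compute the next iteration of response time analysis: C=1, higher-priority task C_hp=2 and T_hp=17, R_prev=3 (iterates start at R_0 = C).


R_next = C + ceil(R_prev / T_hp) * C_hp
ceil(3 / 17) = ceil(0.1765) = 1
Interference = 1 * 2 = 2
R_next = 1 + 2 = 3
R_next = R_prev, so the iteration has converged (response time = 3).

3


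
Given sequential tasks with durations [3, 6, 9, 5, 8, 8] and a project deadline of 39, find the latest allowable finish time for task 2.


LF(activity 2) = deadline - sum of successor durations
Successors: activities 3 through 6 with durations [9, 5, 8, 8]
Sum of successor durations = 30
LF = 39 - 30 = 9

9


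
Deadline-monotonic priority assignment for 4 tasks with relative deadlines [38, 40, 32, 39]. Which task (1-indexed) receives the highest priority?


Sort tasks by relative deadline (ascending):
  Task 3: deadline = 32
  Task 1: deadline = 38
  Task 4: deadline = 39
  Task 2: deadline = 40
Priority order (highest first): [3, 1, 4, 2]
Highest priority task = 3

3


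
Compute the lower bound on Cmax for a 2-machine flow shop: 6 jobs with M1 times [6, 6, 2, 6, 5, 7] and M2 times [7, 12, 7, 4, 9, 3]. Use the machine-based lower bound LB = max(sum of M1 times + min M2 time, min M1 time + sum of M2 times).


LB1 = sum(M1 times) + min(M2 times) = 32 + 3 = 35
LB2 = min(M1 times) + sum(M2 times) = 2 + 42 = 44
Lower bound = max(LB1, LB2) = max(35, 44) = 44

44


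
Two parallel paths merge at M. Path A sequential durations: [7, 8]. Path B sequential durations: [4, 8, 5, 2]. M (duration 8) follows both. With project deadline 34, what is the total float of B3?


Forward pass: ES(B3) = sum of predecessors on chain B = 12
EF = ES + duration = 12 + 5 = 17
Backward pass: LF(M) = deadline = 34; LS(M) = 34 - 8 = 26
LF(B3) = LS(M) - sum(successors on chain B) = 26 - 2 = 24
LS = LF - duration = 24 - 5 = 19
Total float = LS - ES = 19 - 12 = 7

7


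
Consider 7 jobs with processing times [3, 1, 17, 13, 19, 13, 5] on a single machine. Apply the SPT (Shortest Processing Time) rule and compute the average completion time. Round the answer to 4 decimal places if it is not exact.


Sort jobs by processing time (SPT order): [1, 3, 5, 13, 13, 17, 19]
Compute completion times sequentially:
  Job 1: processing = 1, completes at 1
  Job 2: processing = 3, completes at 4
  Job 3: processing = 5, completes at 9
  Job 4: processing = 13, completes at 22
  Job 5: processing = 13, completes at 35
  Job 6: processing = 17, completes at 52
  Job 7: processing = 19, completes at 71
Sum of completion times = 194
Average completion time = 194/7 = 27.7143

27.7143


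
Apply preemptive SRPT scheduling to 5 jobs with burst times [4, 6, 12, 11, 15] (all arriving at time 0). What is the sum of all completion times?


Since all jobs arrive at t=0, SRPT equals SPT ordering.
SPT order: [4, 6, 11, 12, 15]
Completion times:
  Job 1: p=4, C=4
  Job 2: p=6, C=10
  Job 3: p=11, C=21
  Job 4: p=12, C=33
  Job 5: p=15, C=48
Total completion time = 4 + 10 + 21 + 33 + 48 = 116

116


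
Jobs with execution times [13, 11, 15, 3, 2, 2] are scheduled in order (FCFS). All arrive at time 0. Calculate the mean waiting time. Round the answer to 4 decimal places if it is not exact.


FCFS order (as given): [13, 11, 15, 3, 2, 2]
Waiting times:
  Job 1: wait = 0
  Job 2: wait = 13
  Job 3: wait = 24
  Job 4: wait = 39
  Job 5: wait = 42
  Job 6: wait = 44
Sum of waiting times = 162
Average waiting time = 162/6 = 27.0

27.0


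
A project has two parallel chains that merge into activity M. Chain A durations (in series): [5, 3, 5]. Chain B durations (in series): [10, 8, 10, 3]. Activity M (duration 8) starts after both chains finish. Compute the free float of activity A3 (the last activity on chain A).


ES(A3) = sum of predecessors on chain A = 8
EF(A3) = ES + duration = 8 + 5 = 13
Successor of A3 is M. ES(M) = max(sum(A), sum(B)) = max(13, 31) = 31
Free float = ES(successor) - EF(current) = 31 - 13 = 18

18


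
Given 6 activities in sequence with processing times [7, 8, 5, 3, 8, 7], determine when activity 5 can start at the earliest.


Activity 5 starts after activities 1 through 4 complete.
Predecessor durations: [7, 8, 5, 3]
ES = 7 + 8 + 5 + 3 = 23

23


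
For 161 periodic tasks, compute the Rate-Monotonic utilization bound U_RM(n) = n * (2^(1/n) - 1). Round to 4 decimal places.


Compute 2^(1/161) = 1.0043145429
Subtract 1: 1.0043145429 - 1 = 0.0043145429
Multiply by n: 161 * 0.0043145429 = 0.6946414069
Round to 4 dp: 0.6946

0.6946


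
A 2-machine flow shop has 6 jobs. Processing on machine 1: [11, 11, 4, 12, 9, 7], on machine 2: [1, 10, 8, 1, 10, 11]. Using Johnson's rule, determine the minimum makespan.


Apply Johnson's rule:
  Group 1 (a <= b): [(3, 4, 8), (6, 7, 11), (5, 9, 10)]
  Group 2 (a > b): [(2, 11, 10), (1, 11, 1), (4, 12, 1)]
Optimal job order: [3, 6, 5, 2, 1, 4]
Schedule:
  Job 3: M1 done at 4, M2 done at 12
  Job 6: M1 done at 11, M2 done at 23
  Job 5: M1 done at 20, M2 done at 33
  Job 2: M1 done at 31, M2 done at 43
  Job 1: M1 done at 42, M2 done at 44
  Job 4: M1 done at 54, M2 done at 55
Makespan = 55

55


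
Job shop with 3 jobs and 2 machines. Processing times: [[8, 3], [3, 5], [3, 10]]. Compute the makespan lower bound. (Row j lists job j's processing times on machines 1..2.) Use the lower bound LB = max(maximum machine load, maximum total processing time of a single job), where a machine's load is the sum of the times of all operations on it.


Machine loads:
  Machine 1: 8 + 3 + 3 = 14
  Machine 2: 3 + 5 + 10 = 18
Max machine load = 18
Job totals:
  Job 1: 11
  Job 2: 8
  Job 3: 13
Max job total = 13
Lower bound = max(18, 13) = 18

18


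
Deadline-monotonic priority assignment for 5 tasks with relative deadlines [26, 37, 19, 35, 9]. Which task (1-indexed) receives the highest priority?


Sort tasks by relative deadline (ascending):
  Task 5: deadline = 9
  Task 3: deadline = 19
  Task 1: deadline = 26
  Task 4: deadline = 35
  Task 2: deadline = 37
Priority order (highest first): [5, 3, 1, 4, 2]
Highest priority task = 5

5


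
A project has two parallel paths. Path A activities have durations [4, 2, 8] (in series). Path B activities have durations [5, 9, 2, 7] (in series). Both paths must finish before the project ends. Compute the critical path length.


Path A total = 4 + 2 + 8 = 14
Path B total = 5 + 9 + 2 + 7 = 23
Critical path = longest path = max(14, 23) = 23

23


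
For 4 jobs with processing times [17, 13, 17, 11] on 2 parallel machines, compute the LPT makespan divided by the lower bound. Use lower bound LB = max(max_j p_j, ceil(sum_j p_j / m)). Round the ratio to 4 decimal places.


LPT order: [17, 17, 13, 11]
Machine loads after assignment: [30, 28]
LPT makespan = 30
Lower bound = max(max_job, ceil(total/2)) = max(17, 29) = 29
Ratio = 30 / 29 = 1.0345

1.0345


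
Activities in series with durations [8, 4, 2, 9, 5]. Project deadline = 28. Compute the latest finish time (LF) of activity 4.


LF(activity 4) = deadline - sum of successor durations
Successors: activities 5 through 5 with durations [5]
Sum of successor durations = 5
LF = 28 - 5 = 23

23


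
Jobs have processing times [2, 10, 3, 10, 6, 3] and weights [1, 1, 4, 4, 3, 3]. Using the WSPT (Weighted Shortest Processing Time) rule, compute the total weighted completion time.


Compute p/w ratios and sort ascending (WSPT): [(3, 4), (3, 3), (2, 1), (6, 3), (10, 4), (10, 1)]
Compute weighted completion times:
  Job (p=3,w=4): C=3, w*C=4*3=12
  Job (p=3,w=3): C=6, w*C=3*6=18
  Job (p=2,w=1): C=8, w*C=1*8=8
  Job (p=6,w=3): C=14, w*C=3*14=42
  Job (p=10,w=4): C=24, w*C=4*24=96
  Job (p=10,w=1): C=34, w*C=1*34=34
Total weighted completion time = 210

210


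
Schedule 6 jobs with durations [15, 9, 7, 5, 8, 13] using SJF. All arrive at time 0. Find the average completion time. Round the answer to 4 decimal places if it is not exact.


SJF order (ascending): [5, 7, 8, 9, 13, 15]
Completion times:
  Job 1: burst=5, C=5
  Job 2: burst=7, C=12
  Job 3: burst=8, C=20
  Job 4: burst=9, C=29
  Job 5: burst=13, C=42
  Job 6: burst=15, C=57
Average completion = 165/6 = 27.5

27.5


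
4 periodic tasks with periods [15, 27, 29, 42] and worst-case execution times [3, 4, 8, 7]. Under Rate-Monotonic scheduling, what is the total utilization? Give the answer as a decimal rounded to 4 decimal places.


Compute individual utilizations (exact fractions):
  Task 1: C/T = 3/15 = 1/5 (approx. 0.2)
  Task 2: C/T = 4/27 (approx. 0.1481)
  Task 3: C/T = 8/29 (approx. 0.2759)
  Task 4: C/T = 7/42 = 1/6 (approx. 0.1667)
Total utilization U = 1/5 + 4/27 + 8/29 + 1/6 = 6191/7830
Rounded to 4 decimal places: U = 0.7907
RM (Liu & Layland) bound for 4 tasks = 0.756828; compare with U = 6191/7830 (approx. 0.790677)
bound < U <= 1, so the RM sufficient condition is not met (inconclusive; an exact test such as response-time analysis is needed).

0.7907


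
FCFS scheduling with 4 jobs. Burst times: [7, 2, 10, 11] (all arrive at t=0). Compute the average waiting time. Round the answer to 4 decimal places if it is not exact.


FCFS order (as given): [7, 2, 10, 11]
Waiting times:
  Job 1: wait = 0
  Job 2: wait = 7
  Job 3: wait = 9
  Job 4: wait = 19
Sum of waiting times = 35
Average waiting time = 35/4 = 8.75

8.75


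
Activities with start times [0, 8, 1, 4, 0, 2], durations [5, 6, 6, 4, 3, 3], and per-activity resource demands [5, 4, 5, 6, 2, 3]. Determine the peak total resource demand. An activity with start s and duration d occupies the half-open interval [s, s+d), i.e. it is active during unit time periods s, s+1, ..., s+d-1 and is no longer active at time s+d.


Each activity i is active on [start_i, start_i + duration_i).
Compute total resource usage per time slot:
  t=0: active resources = [5, 2], total = 7
  t=1: active resources = [5, 5, 2], total = 12
  t=2: active resources = [5, 5, 2, 3], total = 15
  t=3: active resources = [5, 5, 3], total = 13
  t=4: active resources = [5, 5, 6, 3], total = 19
  t=5: active resources = [5, 6], total = 11
  t=6: active resources = [5, 6], total = 11
  t=7: active resources = [6], total = 6
  t=8: active resources = [4], total = 4
  t=9: active resources = [4], total = 4
  t=10: active resources = [4], total = 4
  t=11: active resources = [4], total = 4
  t=12: active resources = [4], total = 4
  t=13: active resources = [4], total = 4
Peak resource demand = 19

19


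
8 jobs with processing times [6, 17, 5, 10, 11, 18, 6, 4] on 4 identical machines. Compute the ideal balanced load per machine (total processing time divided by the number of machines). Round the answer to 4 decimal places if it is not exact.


Total processing time = 6 + 17 + 5 + 10 + 11 + 18 + 6 + 4 = 77
Number of machines = 4
Ideal balanced load = 77 / 4 = 19.25

19.25


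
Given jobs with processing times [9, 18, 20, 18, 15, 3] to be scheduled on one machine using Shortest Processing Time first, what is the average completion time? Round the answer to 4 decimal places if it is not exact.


Sort jobs by processing time (SPT order): [3, 9, 15, 18, 18, 20]
Compute completion times sequentially:
  Job 1: processing = 3, completes at 3
  Job 2: processing = 9, completes at 12
  Job 3: processing = 15, completes at 27
  Job 4: processing = 18, completes at 45
  Job 5: processing = 18, completes at 63
  Job 6: processing = 20, completes at 83
Sum of completion times = 233
Average completion time = 233/6 = 38.8333

38.8333


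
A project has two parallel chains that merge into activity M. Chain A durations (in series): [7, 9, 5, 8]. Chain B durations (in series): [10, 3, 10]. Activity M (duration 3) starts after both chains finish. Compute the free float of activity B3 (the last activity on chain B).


ES(B3) = sum of predecessors on chain B = 13
EF(B3) = ES + duration = 13 + 10 = 23
Successor of B3 is M. ES(M) = max(sum(A), sum(B)) = max(29, 23) = 29
Free float = ES(successor) - EF(current) = 29 - 23 = 6

6


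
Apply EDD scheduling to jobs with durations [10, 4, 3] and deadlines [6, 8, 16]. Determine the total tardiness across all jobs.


Sort by due date (EDD order): [(10, 6), (4, 8), (3, 16)]
Compute completion times and tardiness:
  Job 1: p=10, d=6, C=10, tardiness=max(0,10-6)=4
  Job 2: p=4, d=8, C=14, tardiness=max(0,14-8)=6
  Job 3: p=3, d=16, C=17, tardiness=max(0,17-16)=1
Total tardiness = 11

11


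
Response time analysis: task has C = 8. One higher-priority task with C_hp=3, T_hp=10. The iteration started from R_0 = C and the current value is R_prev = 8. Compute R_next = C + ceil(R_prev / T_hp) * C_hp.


R_next = C + ceil(R_prev / T_hp) * C_hp
ceil(8 / 10) = ceil(0.8) = 1
Interference = 1 * 3 = 3
R_next = 8 + 3 = 11

11


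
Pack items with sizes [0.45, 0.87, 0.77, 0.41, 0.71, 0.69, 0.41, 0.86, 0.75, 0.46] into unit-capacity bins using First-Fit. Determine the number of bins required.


Place items sequentially using First-Fit:
  Item 0.45 -> new Bin 1
  Item 0.87 -> new Bin 2
  Item 0.77 -> new Bin 3
  Item 0.41 -> Bin 1 (now 0.86)
  Item 0.71 -> new Bin 4
  Item 0.69 -> new Bin 5
  Item 0.41 -> new Bin 6
  Item 0.86 -> new Bin 7
  Item 0.75 -> new Bin 8
  Item 0.46 -> Bin 6 (now 0.87)
Total bins used = 8

8


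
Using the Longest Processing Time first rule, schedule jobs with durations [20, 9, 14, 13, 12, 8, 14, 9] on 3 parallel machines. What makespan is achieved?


Sort jobs in decreasing order (LPT): [20, 14, 14, 13, 12, 9, 9, 8]
Assign each job to the least loaded machine:
  Machine 1: jobs [20, 9], load = 29
  Machine 2: jobs [14, 13, 8], load = 35
  Machine 3: jobs [14, 12, 9], load = 35
Makespan = max load = 35

35


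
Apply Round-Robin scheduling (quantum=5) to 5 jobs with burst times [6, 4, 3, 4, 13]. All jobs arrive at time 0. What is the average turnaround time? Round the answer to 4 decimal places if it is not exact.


Time quantum = 5
Execution trace:
  J1 runs 5 units, time = 5
  J2 runs 4 units, time = 9
  J3 runs 3 units, time = 12
  J4 runs 4 units, time = 16
  J5 runs 5 units, time = 21
  J1 runs 1 units, time = 22
  J5 runs 5 units, time = 27
  J5 runs 3 units, time = 30
Finish times: [22, 9, 12, 16, 30]
Average turnaround = 89/5 = 17.8

17.8


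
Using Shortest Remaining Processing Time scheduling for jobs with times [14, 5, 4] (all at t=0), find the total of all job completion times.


Since all jobs arrive at t=0, SRPT equals SPT ordering.
SPT order: [4, 5, 14]
Completion times:
  Job 1: p=4, C=4
  Job 2: p=5, C=9
  Job 3: p=14, C=23
Total completion time = 4 + 9 + 23 = 36

36


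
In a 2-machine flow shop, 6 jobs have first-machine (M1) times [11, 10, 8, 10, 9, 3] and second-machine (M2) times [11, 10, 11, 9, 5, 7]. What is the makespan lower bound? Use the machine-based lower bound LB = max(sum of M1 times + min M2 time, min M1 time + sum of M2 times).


LB1 = sum(M1 times) + min(M2 times) = 51 + 5 = 56
LB2 = min(M1 times) + sum(M2 times) = 3 + 53 = 56
Lower bound = max(LB1, LB2) = max(56, 56) = 56

56


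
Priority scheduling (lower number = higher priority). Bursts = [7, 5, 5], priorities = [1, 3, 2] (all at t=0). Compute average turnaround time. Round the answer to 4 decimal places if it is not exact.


Sort by priority (ascending = highest first):
Order: [(1, 7), (2, 5), (3, 5)]
Completion times:
  Priority 1, burst=7, C=7
  Priority 2, burst=5, C=12
  Priority 3, burst=5, C=17
Average turnaround = 36/3 = 12.0

12.0


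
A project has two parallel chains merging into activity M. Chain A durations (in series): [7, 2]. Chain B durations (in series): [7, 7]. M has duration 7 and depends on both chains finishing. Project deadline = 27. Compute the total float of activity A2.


Forward pass: ES(A2) = sum of predecessors on chain A = 7
EF = ES + duration = 7 + 2 = 9
Backward pass: LF(M) = deadline = 27; LS(M) = 27 - 7 = 20
LF(A2) = LS(M) - sum(successors on chain A) = 20 - 0 = 20
LS = LF - duration = 20 - 2 = 18
Total float = LS - ES = 18 - 7 = 11

11


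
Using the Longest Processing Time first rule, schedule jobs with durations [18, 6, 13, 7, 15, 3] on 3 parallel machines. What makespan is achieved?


Sort jobs in decreasing order (LPT): [18, 15, 13, 7, 6, 3]
Assign each job to the least loaded machine:
  Machine 1: jobs [18, 3], load = 21
  Machine 2: jobs [15, 6], load = 21
  Machine 3: jobs [13, 7], load = 20
Makespan = max load = 21

21


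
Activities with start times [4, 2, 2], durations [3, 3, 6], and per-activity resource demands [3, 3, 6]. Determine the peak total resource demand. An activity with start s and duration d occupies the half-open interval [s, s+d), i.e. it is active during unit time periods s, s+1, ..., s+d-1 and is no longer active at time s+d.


Each activity i is active on [start_i, start_i + duration_i).
Compute total resource usage per time slot:
  t=0: active resources = [], total = 0
  t=1: active resources = [], total = 0
  t=2: active resources = [3, 6], total = 9
  t=3: active resources = [3, 6], total = 9
  t=4: active resources = [3, 3, 6], total = 12
  t=5: active resources = [3, 6], total = 9
  t=6: active resources = [3, 6], total = 9
  t=7: active resources = [6], total = 6
Peak resource demand = 12

12


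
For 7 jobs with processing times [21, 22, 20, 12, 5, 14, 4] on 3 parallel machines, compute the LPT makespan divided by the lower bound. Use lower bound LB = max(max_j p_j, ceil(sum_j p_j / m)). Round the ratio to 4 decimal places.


LPT order: [22, 21, 20, 14, 12, 5, 4]
Machine loads after assignment: [31, 33, 34]
LPT makespan = 34
Lower bound = max(max_job, ceil(total/3)) = max(22, 33) = 33
Ratio = 34 / 33 = 1.0303

1.0303
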